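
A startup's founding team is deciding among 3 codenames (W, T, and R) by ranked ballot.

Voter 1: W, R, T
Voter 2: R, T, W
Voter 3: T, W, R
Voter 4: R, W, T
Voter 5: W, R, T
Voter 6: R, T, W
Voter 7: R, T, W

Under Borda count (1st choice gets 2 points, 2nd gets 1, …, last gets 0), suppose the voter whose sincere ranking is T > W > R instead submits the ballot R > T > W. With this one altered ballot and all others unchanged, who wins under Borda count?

R

Borda totals with the altered ballot: W 5, T 4, R 12.
The winner is unchanged: still R.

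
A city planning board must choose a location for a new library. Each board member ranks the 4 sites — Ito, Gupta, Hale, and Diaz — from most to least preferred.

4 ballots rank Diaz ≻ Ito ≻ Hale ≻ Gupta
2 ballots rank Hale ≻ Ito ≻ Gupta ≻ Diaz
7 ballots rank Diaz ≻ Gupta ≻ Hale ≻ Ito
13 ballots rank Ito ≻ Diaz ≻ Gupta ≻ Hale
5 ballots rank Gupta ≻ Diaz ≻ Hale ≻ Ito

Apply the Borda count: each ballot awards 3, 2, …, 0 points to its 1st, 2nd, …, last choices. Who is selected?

Borda scores:
  Ito: 4·2 + 2·2 + 7·0 + 13·3 + 5·0 = 51
  Gupta: 4·0 + 2·1 + 7·2 + 13·1 + 5·3 = 44
  Hale: 4·1 + 2·3 + 7·1 + 13·0 + 5·1 = 22
  Diaz: 4·3 + 2·0 + 7·3 + 13·2 + 5·2 = 69
Diaz has the highest total.

Diaz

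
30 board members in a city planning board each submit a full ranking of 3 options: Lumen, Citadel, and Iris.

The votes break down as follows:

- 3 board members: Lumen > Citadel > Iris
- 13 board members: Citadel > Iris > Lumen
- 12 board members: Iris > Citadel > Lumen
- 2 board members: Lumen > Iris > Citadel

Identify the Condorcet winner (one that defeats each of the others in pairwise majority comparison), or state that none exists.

Head-to-head results (30 voters total):
Lumen vs Citadel: Citadel wins 25–5.
Lumen vs Iris: Iris wins 25–5.
Citadel vs Iris: Citadel wins 16–14.
Citadel beats each rival — Lumen (25–5), Iris (16–14) — so Citadel is the Condorcet winner.

Citadel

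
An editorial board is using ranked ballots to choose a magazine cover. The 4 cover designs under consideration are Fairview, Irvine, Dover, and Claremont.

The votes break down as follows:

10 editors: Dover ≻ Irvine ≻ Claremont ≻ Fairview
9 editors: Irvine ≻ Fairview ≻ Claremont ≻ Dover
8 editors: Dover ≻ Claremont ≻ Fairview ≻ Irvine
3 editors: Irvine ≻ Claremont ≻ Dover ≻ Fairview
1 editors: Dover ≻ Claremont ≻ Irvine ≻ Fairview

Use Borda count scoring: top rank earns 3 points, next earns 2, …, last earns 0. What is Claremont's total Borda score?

43

Borda scores:
  Fairview: 10·0 + 9·2 + 8·1 + 3·0 + 0 = 26
  Irvine: 10·2 + 9·3 + 8·0 + 3·3 + 1 = 57
  Dover: 10·3 + 9·0 + 8·3 + 3·1 + 3 = 60
  Claremont: 10·1 + 9·1 + 8·2 + 3·2 + 2 = 43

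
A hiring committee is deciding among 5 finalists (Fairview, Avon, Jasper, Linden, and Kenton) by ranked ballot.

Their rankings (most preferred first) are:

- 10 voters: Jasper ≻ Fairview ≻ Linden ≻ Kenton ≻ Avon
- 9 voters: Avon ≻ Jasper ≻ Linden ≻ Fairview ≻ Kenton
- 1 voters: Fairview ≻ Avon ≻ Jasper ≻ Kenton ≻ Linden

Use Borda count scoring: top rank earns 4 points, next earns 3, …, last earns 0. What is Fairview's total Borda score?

Borda scores:
  Fairview: 10·3 + 9·1 + 4 = 43
  Avon: 10·0 + 9·4 + 3 = 39
  Jasper: 10·4 + 9·3 + 2 = 69
  Linden: 10·2 + 9·2 + 0 = 38
  Kenton: 10·1 + 9·0 + 1 = 11

43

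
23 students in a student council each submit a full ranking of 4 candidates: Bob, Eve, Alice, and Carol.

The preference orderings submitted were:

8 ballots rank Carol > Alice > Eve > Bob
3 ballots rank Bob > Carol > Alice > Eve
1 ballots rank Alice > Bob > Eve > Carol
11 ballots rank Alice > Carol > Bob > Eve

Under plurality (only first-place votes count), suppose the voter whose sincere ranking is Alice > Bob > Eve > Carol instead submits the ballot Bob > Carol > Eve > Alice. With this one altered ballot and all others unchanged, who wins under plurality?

First-place totals with the altered ballot: Bob 4, Eve 0, Alice 11, Carol 8.
The winner is unchanged: still Alice.

Alice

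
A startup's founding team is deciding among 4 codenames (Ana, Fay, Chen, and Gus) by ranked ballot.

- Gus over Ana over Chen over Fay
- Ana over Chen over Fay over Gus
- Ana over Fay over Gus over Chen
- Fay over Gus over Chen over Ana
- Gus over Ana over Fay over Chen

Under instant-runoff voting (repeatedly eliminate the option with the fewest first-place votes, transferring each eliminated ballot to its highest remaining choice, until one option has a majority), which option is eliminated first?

Round 1: Ana 2, Gus 2, Fay 1, Chen 0. Chen has the fewest and is eliminated.
Round 2: Ana 2, Gus 2, Fay 1. Fay has the fewest and is eliminated.
Round 3: Gus 3, Ana 2. Gus has a majority.

Chen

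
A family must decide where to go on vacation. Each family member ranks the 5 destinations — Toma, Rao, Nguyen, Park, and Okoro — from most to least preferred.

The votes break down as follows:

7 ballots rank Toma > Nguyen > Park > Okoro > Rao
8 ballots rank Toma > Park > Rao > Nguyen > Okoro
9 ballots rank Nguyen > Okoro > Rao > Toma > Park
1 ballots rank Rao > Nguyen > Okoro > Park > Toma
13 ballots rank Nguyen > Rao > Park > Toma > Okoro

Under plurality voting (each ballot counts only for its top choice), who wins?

First-place vote totals:
  Toma: 15
  Rao: 1
  Nguyen: 22
  Park: 0
  Okoro: 0
Nguyen has the most first-place votes.

Nguyen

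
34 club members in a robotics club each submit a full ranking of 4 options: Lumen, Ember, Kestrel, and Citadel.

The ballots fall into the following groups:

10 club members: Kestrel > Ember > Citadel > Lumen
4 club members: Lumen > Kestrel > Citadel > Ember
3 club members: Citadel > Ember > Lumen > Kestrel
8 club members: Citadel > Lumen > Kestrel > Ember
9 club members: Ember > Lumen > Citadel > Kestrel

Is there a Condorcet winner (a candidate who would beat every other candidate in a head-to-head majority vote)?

Head-to-head results (34 voters total):
Lumen vs Ember: Ember wins 22–12.
Lumen vs Kestrel: Lumen wins 24–10.
Lumen vs Citadel: Citadel wins 21–13.
Ember vs Kestrel: Kestrel wins 22–12.
Ember vs Citadel: Ember wins 19–15.
Kestrel vs Citadel: Citadel wins 20–14.
No candidate beats all others: Lumen beats Kestrel beats Ember beats Lumen, a majority cycle.

No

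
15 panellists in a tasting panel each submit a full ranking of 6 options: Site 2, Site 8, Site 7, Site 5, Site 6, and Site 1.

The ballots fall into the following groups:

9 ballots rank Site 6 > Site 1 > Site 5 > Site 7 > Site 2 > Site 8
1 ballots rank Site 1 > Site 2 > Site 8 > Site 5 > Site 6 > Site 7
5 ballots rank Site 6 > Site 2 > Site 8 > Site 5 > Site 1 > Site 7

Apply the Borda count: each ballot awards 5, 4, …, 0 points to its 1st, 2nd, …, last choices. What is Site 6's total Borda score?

Borda scores:
  Site 2: 9·1 + 4 + 5·4 = 33
  Site 8: 9·0 + 3 + 5·3 = 18
  Site 7: 9·2 + 0 + 5·0 = 18
  Site 5: 9·3 + 2 + 5·2 = 39
  Site 6: 9·5 + 1 + 5·5 = 71
  Site 1: 9·4 + 5 + 5·1 = 46

71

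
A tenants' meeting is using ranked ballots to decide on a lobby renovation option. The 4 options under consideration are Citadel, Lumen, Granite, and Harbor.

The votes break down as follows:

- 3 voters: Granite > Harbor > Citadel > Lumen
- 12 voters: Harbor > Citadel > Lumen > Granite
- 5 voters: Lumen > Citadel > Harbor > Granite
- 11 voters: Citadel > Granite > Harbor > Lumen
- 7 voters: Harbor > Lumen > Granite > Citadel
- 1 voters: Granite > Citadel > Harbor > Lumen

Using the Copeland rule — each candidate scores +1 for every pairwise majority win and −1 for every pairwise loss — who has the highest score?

Pairwise results:
  Citadel vs Lumen: Citadel wins 27–12.
  Citadel vs Granite: Citadel wins 28–11.
  Citadel vs Harbor: Harbor wins 22–17.
  Lumen vs Granite: Lumen wins 24–15.
  Lumen vs Harbor: Harbor wins 34–5.
  Granite vs Harbor: Harbor wins 24–15.
Copeland scores (wins − losses):
  Citadel: 2 − 1 = 1
  Lumen: 1 − 2 = -1
  Granite: 0 − 3 = -3
  Harbor: 3 − 0 = 3
Harbor has the best Copeland score.

Harbor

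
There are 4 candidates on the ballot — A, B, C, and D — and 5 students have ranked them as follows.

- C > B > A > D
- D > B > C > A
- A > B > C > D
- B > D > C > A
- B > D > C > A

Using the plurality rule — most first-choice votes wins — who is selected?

First-place vote totals:
  A: 1
  B: 2
  C: 1
  D: 1
B has the most first-place votes.

B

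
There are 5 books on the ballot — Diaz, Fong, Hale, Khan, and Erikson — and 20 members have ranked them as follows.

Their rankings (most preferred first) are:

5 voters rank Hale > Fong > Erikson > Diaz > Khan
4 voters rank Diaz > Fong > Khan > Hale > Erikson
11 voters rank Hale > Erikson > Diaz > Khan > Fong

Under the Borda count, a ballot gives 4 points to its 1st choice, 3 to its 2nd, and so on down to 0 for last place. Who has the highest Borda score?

Hale

Borda scores:
  Diaz: 5·1 + 4·4 + 11·2 = 43
  Fong: 5·3 + 4·3 + 11·0 = 27
  Hale: 5·4 + 4·1 + 11·4 = 68
  Khan: 5·0 + 4·2 + 11·1 = 19
  Erikson: 5·2 + 4·0 + 11·3 = 43
Hale has the highest total.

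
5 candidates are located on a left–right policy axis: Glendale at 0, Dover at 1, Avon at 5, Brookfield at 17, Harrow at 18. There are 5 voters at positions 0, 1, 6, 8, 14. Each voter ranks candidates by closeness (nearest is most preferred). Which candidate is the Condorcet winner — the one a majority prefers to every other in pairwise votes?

With single-peaked preferences on a line, the Condorcet winner is the candidate closest to the median voter.
The median voter (position 6) is closest to Avon at 5.
Check: Avon vs Brookfield — voters closer to Avon: 4 of 5.

Avon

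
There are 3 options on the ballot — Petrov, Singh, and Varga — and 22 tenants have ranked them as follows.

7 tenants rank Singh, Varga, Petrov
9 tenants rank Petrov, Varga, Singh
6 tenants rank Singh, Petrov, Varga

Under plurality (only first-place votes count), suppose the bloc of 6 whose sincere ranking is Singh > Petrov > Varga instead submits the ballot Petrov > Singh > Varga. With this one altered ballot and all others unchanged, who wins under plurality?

First-place totals with the altered ballot: Petrov 15, Singh 7, Varga 0.
The switch changes the winner from Singh to Petrov.

Petrov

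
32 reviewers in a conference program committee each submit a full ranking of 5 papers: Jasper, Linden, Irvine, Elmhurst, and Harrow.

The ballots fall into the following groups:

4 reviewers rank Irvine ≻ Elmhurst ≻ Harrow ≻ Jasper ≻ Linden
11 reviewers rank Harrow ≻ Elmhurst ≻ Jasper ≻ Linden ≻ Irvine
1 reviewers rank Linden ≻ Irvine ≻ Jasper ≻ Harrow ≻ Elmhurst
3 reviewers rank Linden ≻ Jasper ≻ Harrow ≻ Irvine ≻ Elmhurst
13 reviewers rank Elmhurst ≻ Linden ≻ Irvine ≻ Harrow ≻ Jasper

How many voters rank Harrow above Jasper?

Ballots ranking Harrow above Jasper: 4+11+13 = 28.
Ballots ranking Jasper above Harrow: 1+3 = 4.
So 28 of 32 voters prefer Harrow to Jasper.

28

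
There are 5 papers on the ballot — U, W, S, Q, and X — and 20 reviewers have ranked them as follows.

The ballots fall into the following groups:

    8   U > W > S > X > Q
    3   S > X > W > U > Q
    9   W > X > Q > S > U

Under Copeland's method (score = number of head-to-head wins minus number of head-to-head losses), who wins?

W

Pairwise results:
  U vs W: W wins 12–8.
  U vs S: S wins 12–8.
  U vs Q: U wins 11–9.
  U vs X: X wins 12–8.
  W vs S: W wins 17–3.
  W vs Q: W wins 20–0.
  W vs X: W wins 17–3.
  S vs Q: S wins 11–9.
  S vs X: S wins 11–9.
  Q vs X: X wins 20–0.
Copeland scores (wins − losses):
  U: 1 − 3 = -2
  W: 4 − 0 = 4
  S: 3 − 1 = 2
  Q: 0 − 4 = -4
  X: 2 − 2 = 0
W has the best Copeland score.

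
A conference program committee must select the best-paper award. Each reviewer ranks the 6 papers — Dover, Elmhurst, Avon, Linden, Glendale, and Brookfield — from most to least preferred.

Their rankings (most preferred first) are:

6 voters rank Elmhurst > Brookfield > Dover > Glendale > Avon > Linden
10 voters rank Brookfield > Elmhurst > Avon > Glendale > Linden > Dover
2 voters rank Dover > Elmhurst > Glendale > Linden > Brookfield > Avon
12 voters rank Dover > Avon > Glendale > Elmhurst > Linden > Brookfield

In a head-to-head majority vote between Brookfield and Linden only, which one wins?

Brookfield

Ballots ranking Brookfield above Linden: 6+10 = 16.
Ballots ranking Linden above Brookfield: 2+12 = 14.
Brookfield wins the head-to-head, 16–14.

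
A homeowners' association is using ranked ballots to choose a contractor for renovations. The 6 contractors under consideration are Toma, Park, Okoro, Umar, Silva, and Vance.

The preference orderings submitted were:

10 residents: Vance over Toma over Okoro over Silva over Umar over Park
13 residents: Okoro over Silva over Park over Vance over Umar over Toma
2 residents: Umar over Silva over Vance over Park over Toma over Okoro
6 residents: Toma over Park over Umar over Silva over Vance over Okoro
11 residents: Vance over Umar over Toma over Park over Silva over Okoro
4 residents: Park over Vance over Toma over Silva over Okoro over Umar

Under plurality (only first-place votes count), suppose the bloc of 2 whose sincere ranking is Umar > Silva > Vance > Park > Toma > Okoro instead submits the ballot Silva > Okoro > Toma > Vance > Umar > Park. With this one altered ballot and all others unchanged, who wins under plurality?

First-place totals with the altered ballot: Toma 6, Park 4, Okoro 13, Umar 0, Silva 2, Vance 21.
The winner is unchanged: still Vance.

Vance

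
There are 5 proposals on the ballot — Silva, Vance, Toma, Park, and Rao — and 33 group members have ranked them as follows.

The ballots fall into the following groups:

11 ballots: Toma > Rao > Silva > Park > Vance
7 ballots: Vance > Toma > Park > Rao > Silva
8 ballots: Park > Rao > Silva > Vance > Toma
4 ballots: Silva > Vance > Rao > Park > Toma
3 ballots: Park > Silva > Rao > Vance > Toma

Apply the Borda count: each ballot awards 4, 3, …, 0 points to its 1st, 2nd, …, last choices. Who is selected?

Rao

Borda scores:
  Silva: 11·2 + 7·0 + 8·2 + 4·4 + 3·3 = 63
  Vance: 11·0 + 7·4 + 8·1 + 4·3 + 3·1 = 51
  Toma: 11·4 + 7·3 + 8·0 + 4·0 + 3·0 = 65
  Park: 11·1 + 7·2 + 8·4 + 4·1 + 3·4 = 73
  Rao: 11·3 + 7·1 + 8·3 + 4·2 + 3·2 = 78
Rao has the highest total.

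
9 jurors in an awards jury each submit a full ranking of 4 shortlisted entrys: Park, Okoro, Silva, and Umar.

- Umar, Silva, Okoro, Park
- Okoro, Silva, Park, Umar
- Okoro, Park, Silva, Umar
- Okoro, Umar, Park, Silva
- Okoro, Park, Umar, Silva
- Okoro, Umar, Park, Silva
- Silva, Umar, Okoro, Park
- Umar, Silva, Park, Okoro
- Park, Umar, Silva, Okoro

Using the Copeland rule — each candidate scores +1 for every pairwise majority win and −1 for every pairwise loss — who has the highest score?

Pairwise results:
  Park vs Okoro: Okoro wins 7–2.
  Park vs Silva: Park wins 5–4.
  Park vs Umar: Umar wins 5–4.
  Okoro vs Silva: Okoro wins 5–4.
  Okoro vs Umar: Okoro wins 5–4.
  Silva vs Umar: Umar wins 6–3.
Copeland scores (wins − losses):
  Park: 1 − 2 = -1
  Okoro: 3 − 0 = 3
  Silva: 0 − 3 = -3
  Umar: 2 − 1 = 1
Okoro has the best Copeland score.

Okoro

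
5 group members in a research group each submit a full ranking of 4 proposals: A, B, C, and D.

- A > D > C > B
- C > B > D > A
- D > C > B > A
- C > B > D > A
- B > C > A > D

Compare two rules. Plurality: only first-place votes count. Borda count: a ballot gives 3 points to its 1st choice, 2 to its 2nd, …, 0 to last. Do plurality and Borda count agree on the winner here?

Plurality first-place counts: A 1, B 1, C 2, D 1 → C.
Borda totals: A 4, B 8, C 11, D 7 → C.
The two rules agree on C.

Yes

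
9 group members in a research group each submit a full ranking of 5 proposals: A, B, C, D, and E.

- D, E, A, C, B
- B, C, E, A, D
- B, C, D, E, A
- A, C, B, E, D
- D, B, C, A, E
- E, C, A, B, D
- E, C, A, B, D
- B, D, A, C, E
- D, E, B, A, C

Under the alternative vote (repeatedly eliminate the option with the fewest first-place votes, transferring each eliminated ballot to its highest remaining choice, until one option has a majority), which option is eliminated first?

C

Round 1: B 3, D 3, E 2, A 1, C 0. C has the fewest and is eliminated.
Round 2: B 3, D 3, E 2, A 1. A has the fewest and is eliminated.
Round 3: B 4, D 3, E 2. E has the fewest and is eliminated.
Round 4: B 6, D 3. B has a majority.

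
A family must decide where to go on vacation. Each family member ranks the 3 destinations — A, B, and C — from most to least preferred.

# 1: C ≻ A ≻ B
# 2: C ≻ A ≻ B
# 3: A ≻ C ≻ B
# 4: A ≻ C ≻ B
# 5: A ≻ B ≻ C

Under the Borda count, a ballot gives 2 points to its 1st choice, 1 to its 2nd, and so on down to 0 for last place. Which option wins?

A

Borda scores:
  A: 1 + 1 + 2 + 2 + 2 = 8
  B: 0 + 0 + 0 + 0 + 1 = 1
  C: 2 + 2 + 1 + 1 + 0 = 6
A has the highest total.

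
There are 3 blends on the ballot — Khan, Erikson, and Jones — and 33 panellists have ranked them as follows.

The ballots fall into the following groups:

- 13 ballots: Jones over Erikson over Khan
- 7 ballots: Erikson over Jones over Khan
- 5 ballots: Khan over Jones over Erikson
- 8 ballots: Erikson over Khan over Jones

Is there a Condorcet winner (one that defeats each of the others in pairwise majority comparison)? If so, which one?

Head-to-head results (33 voters total):
Khan vs Erikson: Erikson wins 28–5.
Khan vs Jones: Jones wins 20–13.
Erikson vs Jones: Jones wins 18–15.
Jones beats each rival — Khan (20–13), Erikson (18–15) — so Jones is the Condorcet winner.

Jones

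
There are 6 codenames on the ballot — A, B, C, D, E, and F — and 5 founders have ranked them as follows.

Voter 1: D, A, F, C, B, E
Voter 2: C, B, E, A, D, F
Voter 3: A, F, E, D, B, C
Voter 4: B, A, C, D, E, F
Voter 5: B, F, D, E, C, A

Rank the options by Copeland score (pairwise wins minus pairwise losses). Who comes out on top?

B

Pairwise results:
  A vs B: B wins 3–2.
  A vs C: A wins 3–2.
  A vs D: A wins 3–2.
  A vs E: A wins 3–2.
  A vs F: A wins 4–1.
  B vs C: B wins 3–2.
  B vs D: B wins 3–2.
  B vs E: B wins 4–1.
  B vs F: B wins 3–2.
  C vs D: D wins 3–2.
  C vs E: C wins 3–2.
  C vs F: F wins 3–2.
  D vs E: D wins 3–2.
  D vs F: D wins 3–2.
  E vs F: F wins 3–2.
Copeland scores (wins − losses):
  A: 4 − 1 = 3
  B: 5 − 0 = 5
  C: 1 − 4 = -3
  D: 3 − 2 = 1
  E: 0 − 5 = -5
  F: 2 − 3 = -1
B has the best Copeland score.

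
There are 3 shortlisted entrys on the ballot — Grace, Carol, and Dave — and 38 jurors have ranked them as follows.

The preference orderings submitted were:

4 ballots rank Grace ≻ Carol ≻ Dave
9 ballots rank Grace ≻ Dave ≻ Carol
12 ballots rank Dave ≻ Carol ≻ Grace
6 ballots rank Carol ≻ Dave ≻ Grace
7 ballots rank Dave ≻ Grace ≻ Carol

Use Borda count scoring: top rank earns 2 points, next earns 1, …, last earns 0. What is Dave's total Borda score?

Borda scores:
  Grace: 4·2 + 9·2 + 12·0 + 6·0 + 7·1 = 33
  Carol: 4·1 + 9·0 + 12·1 + 6·2 + 7·0 = 28
  Dave: 4·0 + 9·1 + 12·2 + 6·1 + 7·2 = 53

53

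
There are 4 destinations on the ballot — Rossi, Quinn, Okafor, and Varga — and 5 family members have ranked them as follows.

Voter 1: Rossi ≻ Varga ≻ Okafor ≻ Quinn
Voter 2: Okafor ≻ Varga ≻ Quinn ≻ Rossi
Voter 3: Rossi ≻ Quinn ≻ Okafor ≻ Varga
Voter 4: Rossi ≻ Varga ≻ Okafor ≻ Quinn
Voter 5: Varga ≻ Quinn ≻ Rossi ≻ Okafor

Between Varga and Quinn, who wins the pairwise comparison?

Varga

Ballots ranking Varga above Quinn: 4.
Ballots ranking Quinn above Varga: 1.
Varga wins the head-to-head, 4–1.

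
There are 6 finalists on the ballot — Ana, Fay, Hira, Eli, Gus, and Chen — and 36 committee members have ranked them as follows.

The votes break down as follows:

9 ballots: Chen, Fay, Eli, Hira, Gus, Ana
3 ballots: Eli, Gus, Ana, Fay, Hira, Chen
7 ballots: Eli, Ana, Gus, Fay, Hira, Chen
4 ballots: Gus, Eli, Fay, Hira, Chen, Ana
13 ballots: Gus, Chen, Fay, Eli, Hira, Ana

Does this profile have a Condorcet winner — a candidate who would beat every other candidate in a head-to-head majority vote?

No

Head-to-head results (36 voters total):
Ana vs Fay: Fay wins 26–10.
Ana vs Hira: Hira wins 26–10.
Ana vs Eli: Eli wins 36–0.
Ana vs Gus: Gus wins 29–7.
Ana vs Chen: Chen wins 26–10.
Fay vs Hira: Fay wins 36–0.
Fay vs Eli: Fay wins 22–14.
Fay vs Gus: Gus wins 27–9.
Fay vs Chen: Chen wins 22–14.
Hira vs Eli: Eli wins 36–0.
Hira vs Gus: Gus wins 27–9.
Hira vs Chen: Chen wins 22–14.
Eli vs Gus: Eli wins 19–17.
Eli vs Chen: Chen wins 22–14.
Gus vs Chen: Gus wins 27–9.
No candidate beats all others: Fay beats Eli beats Gus beats Fay, a majority cycle.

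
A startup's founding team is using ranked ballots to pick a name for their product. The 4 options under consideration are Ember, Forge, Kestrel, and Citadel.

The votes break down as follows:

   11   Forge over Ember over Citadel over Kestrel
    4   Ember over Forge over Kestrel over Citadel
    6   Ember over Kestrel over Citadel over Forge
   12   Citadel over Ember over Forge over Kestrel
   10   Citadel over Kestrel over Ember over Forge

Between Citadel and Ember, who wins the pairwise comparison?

Citadel

Ballots ranking Citadel above Ember: 12+10 = 22.
Ballots ranking Ember above Citadel: 11+4+6 = 21.
Citadel wins the head-to-head, 22–21.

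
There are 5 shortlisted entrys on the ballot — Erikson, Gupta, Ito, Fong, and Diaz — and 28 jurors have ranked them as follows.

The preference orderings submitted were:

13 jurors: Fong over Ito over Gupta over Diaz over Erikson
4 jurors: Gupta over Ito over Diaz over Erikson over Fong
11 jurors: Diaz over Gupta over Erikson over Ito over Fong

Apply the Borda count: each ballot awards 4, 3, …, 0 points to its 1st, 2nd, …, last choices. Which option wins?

Borda scores:
  Erikson: 13·0 + 4·1 + 11·2 = 26
  Gupta: 13·2 + 4·4 + 11·3 = 75
  Ito: 13·3 + 4·3 + 11·1 = 62
  Fong: 13·4 + 4·0 + 11·0 = 52
  Diaz: 13·1 + 4·2 + 11·4 = 65
Gupta has the highest total.

Gupta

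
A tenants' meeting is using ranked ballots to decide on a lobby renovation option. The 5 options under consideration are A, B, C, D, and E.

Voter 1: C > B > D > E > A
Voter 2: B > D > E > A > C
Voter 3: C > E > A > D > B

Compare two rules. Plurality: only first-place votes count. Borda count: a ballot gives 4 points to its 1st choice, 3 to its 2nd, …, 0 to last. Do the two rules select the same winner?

Plurality first-place counts: A 0, B 1, C 2, D 0, E 0 → C.
Borda totals: A 3, B 7, C 8, D 6, E 6 → C.
The two rules agree on C.

Yes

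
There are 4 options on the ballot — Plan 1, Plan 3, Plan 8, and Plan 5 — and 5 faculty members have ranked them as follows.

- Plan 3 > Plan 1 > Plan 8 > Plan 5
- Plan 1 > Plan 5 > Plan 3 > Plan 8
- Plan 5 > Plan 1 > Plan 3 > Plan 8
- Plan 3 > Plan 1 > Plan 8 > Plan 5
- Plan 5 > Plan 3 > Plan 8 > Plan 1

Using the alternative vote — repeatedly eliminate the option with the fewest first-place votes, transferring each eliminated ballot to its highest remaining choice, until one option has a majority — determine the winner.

Plan 5

Round 1: Plan 3 2, Plan 5 2, Plan 1 1, Plan 8 0. Plan 8 has the fewest and is eliminated.
Round 2: Plan 3 2, Plan 5 2, Plan 1 1. Plan 1 has the fewest and is eliminated.
Round 3: Plan 5 3, Plan 3 2. Plan 5 has a majority.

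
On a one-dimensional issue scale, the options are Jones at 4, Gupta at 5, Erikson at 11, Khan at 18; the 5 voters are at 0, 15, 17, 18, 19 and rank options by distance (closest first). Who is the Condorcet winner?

Khan

With single-peaked preferences on a line, the Condorcet winner is the candidate closest to the median voter.
The median voter (position 17) is closest to Khan at 18.
Check: Khan vs Erikson — voters closer to Khan: 4 of 5.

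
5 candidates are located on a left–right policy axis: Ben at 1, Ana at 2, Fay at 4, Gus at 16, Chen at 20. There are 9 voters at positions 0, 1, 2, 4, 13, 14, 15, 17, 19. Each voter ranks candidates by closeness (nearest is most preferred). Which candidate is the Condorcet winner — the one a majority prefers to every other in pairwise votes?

Gus

With single-peaked preferences on a line, the Condorcet winner is the candidate closest to the median voter.
The median voter (position 13) is closest to Gus at 16.
Check: Gus vs Ben — voters closer to Gus: 5 of 9.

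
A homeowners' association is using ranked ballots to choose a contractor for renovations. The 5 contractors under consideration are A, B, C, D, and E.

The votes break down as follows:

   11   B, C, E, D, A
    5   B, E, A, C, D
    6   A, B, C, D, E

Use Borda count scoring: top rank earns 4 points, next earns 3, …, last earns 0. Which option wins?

B

Borda scores:
  A: 11·0 + 5·2 + 6·4 = 34
  B: 11·4 + 5·4 + 6·3 = 82
  C: 11·3 + 5·1 + 6·2 = 50
  D: 11·1 + 5·0 + 6·1 = 17
  E: 11·2 + 5·3 + 6·0 = 37
B has the highest total.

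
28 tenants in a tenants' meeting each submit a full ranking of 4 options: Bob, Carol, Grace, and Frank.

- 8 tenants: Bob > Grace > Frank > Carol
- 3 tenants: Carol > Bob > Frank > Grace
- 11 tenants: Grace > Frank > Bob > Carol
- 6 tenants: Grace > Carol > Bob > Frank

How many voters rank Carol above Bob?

Ballots ranking Carol above Bob: 3+6 = 9.
Ballots ranking Bob above Carol: 8+11 = 19.
So 9 of 28 voters prefer Carol to Bob.

9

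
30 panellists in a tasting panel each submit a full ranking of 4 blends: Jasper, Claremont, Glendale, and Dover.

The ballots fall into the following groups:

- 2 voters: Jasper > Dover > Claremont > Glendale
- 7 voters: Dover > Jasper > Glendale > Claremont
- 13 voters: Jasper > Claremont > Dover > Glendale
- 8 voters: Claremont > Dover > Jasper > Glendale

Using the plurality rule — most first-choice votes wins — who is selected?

Jasper

First-place vote totals:
  Jasper: 15
  Claremont: 8
  Glendale: 0
  Dover: 7
Jasper has the most first-place votes.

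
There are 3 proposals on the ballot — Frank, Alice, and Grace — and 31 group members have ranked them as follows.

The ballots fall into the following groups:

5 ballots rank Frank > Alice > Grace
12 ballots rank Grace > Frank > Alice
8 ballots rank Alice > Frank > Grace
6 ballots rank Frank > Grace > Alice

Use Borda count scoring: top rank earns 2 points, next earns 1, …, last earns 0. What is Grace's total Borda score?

30

Borda scores:
  Frank: 5·2 + 12·1 + 8·1 + 6·2 = 42
  Alice: 5·1 + 12·0 + 8·2 + 6·0 = 21
  Grace: 5·0 + 12·2 + 8·0 + 6·1 = 30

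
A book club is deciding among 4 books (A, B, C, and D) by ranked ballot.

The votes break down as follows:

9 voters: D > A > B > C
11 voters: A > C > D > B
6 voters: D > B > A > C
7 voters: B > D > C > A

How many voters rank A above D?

11

Ballots ranking A above D: 11.
Ballots ranking D above A: 9+6+7 = 22.
So 11 of 33 voters prefer A to D.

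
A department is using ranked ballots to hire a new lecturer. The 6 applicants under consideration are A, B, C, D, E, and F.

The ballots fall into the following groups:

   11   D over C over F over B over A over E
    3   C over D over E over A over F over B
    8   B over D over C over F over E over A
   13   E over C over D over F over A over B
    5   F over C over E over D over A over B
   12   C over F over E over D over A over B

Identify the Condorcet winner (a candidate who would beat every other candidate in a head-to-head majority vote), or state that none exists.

C

Head-to-head results (52 voters total):
A vs B: A wins 33–19.
A vs C: C wins 52–0.
A vs D: D wins 52–0.
A vs E: E wins 41–11.
A vs F: F wins 49–3.
B vs C: C wins 44–8.
B vs D: D wins 44–8.
B vs E: E wins 33–19.
B vs F: F wins 44–8.
C vs D: C wins 33–19.
C vs E: C wins 39–13.
C vs F: C wins 47–5.
D vs E: E wins 30–22.
D vs F: D wins 35–17.
E vs F: F wins 36–16.
C beats each rival — A (52–0), B (44–8), D (33–19), E (39–13), F (47–5) — so C is the Condorcet winner.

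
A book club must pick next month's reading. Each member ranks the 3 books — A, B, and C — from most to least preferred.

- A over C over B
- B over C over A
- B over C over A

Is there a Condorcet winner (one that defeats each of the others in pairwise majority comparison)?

Head-to-head results (3 voters total):
A vs B: B wins 2–1.
A vs C: C wins 2–1.
B vs C: B wins 2–1.
B beats each rival — A (2–1), C (2–1) — so B is the Condorcet winner.

Yes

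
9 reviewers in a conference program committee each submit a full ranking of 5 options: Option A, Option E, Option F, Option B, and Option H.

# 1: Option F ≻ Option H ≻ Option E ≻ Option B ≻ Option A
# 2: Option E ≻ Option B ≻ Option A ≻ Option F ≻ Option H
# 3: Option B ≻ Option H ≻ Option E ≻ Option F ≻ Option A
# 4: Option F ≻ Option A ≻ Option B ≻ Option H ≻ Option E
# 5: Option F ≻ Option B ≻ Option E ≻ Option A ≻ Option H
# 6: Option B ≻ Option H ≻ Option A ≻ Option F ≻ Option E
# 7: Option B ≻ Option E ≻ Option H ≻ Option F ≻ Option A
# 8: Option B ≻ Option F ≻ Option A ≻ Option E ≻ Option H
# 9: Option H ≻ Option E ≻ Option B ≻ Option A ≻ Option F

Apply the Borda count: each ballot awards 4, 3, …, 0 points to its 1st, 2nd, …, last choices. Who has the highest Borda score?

Borda scores:
  Option A: 0 + 2 + 0 + 3 + 1 + 2 + 0 + 2 + 1 = 11
  Option E: 2 + 4 + 2 + 0 + 2 + 0 + 3 + 1 + 3 = 17
  Option F: 4 + 1 + 1 + 4 + 4 + 1 + 1 + 3 + 0 = 19
  Option B: 1 + 3 + 4 + 2 + 3 + 4 + 4 + 4 + 2 = 27
  Option H: 3 + 0 + 3 + 1 + 0 + 3 + 2 + 0 + 4 = 16
Option B has the highest total.

Option B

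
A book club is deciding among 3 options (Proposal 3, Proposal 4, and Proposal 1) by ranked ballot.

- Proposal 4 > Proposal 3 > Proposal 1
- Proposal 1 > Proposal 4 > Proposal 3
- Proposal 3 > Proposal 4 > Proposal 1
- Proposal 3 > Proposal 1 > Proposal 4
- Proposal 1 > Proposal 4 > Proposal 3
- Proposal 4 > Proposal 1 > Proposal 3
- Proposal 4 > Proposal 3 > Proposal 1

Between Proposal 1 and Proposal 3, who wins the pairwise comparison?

Proposal 3

Ballots ranking Proposal 1 above Proposal 3: 3.
Ballots ranking Proposal 3 above Proposal 1: 4.
Proposal 3 wins the head-to-head, 4–3.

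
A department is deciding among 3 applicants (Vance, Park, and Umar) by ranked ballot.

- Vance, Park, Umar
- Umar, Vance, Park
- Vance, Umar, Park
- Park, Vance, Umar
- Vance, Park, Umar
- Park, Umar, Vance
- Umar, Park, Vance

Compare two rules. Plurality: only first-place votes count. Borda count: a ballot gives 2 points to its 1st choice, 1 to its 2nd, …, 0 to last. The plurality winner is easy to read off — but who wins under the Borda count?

Vance

Plurality first-place counts: Vance 3, Park 2, Umar 2 → Vance.
Borda totals: Vance 8, Park 7, Umar 6 → Vance.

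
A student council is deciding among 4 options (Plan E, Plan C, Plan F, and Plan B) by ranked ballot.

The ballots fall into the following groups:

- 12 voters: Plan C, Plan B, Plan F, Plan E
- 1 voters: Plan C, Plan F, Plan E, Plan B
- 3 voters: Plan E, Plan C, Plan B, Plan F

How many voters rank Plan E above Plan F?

Ballots ranking Plan E above Plan F: 3.
Ballots ranking Plan F above Plan E: 12+1 = 13.
So 3 of 16 voters prefer Plan E to Plan F.

3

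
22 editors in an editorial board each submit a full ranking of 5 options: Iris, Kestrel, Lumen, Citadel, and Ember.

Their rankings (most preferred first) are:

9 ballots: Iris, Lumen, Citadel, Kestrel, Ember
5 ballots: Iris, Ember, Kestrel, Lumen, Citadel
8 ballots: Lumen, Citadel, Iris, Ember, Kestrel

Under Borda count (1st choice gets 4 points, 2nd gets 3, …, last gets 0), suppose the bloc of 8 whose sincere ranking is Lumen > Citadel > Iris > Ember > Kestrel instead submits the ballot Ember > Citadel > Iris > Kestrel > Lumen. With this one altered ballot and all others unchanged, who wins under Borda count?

Iris

Borda totals with the altered ballot: Iris 72, Kestrel 27, Lumen 32, Citadel 42, Ember 47.
The winner is unchanged: still Iris.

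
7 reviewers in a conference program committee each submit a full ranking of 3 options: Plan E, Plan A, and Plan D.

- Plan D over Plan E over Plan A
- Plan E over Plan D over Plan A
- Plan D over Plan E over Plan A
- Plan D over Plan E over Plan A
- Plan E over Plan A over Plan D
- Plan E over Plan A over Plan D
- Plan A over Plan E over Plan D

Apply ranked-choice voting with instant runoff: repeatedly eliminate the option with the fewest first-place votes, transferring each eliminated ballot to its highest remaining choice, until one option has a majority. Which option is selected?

Plan E

Round 1: Plan E 3, Plan D 3, Plan A 1. Plan A has the fewest and is eliminated.
Round 2: Plan E 4, Plan D 3. Plan E has a majority.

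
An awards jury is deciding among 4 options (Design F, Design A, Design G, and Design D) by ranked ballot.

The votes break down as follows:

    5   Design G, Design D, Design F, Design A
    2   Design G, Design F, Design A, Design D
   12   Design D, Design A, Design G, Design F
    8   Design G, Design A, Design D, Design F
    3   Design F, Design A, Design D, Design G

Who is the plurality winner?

Design G

First-place vote totals:
  Design F: 3
  Design A: 0
  Design G: 15
  Design D: 12
Design G has the most first-place votes.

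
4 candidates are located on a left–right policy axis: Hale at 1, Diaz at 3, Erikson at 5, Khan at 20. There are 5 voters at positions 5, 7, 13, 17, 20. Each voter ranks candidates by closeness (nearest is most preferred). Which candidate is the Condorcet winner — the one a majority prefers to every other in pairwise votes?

Khan

With single-peaked preferences on a line, the Condorcet winner is the candidate closest to the median voter.
The median voter (position 13) is closest to Khan at 20.
Check: Khan vs Erikson — voters closer to Khan: 3 of 5.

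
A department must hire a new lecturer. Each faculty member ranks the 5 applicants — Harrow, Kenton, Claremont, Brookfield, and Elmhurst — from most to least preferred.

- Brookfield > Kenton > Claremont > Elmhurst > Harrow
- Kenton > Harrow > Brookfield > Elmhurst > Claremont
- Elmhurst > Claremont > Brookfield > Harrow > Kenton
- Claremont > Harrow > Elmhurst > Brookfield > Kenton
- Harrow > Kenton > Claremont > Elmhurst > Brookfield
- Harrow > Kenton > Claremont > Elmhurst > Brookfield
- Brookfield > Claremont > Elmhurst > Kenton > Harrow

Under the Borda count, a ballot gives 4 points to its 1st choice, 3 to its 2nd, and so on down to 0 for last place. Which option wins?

Borda scores:
  Harrow: 0 + 3 + 1 + 3 + 4 + 4 + 0 = 15
  Kenton: 3 + 4 + 0 + 0 + 3 + 3 + 1 = 14
  Claremont: 2 + 0 + 3 + 4 + 2 + 2 + 3 = 16
  Brookfield: 4 + 2 + 2 + 1 + 0 + 0 + 4 = 13
  Elmhurst: 1 + 1 + 4 + 2 + 1 + 1 + 2 = 12
Claremont has the highest total.

Claremont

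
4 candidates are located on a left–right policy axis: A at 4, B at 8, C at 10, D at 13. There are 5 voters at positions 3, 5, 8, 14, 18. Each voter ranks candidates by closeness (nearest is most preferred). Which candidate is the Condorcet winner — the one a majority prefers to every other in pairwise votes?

With single-peaked preferences on a line, the Condorcet winner is the candidate closest to the median voter.
The median voter (position 8) is closest to B at 8.
Check: B vs C — voters closer to B: 3 of 5.

B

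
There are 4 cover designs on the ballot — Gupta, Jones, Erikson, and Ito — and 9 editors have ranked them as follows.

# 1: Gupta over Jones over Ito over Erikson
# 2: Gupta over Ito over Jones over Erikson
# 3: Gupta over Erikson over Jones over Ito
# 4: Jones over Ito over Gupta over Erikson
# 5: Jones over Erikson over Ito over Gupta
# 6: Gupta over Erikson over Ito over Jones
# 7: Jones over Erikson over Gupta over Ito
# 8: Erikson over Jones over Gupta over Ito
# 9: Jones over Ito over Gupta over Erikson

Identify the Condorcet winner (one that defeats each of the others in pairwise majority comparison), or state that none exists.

Jones

Head-to-head results (9 voters total):
Gupta vs Jones: Jones wins 5–4.
Gupta vs Erikson: Gupta wins 6–3.
Gupta vs Ito: Gupta wins 6–3.
Jones vs Erikson: Jones wins 6–3.
Jones vs Ito: Jones wins 7–2.
Erikson vs Ito: Erikson wins 5–4.
Jones beats each rival — Gupta (5–4), Erikson (6–3), Ito (7–2) — so Jones is the Condorcet winner.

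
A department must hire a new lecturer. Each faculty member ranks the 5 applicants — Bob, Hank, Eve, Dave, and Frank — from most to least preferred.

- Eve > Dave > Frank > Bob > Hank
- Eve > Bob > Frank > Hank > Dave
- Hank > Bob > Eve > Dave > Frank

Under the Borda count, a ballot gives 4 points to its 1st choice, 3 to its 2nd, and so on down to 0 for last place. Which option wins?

Borda scores:
  Bob: 1 + 3 + 3 = 7
  Hank: 0 + 1 + 4 = 5
  Eve: 4 + 4 + 2 = 10
  Dave: 3 + 0 + 1 = 4
  Frank: 2 + 2 + 0 = 4
Eve has the highest total.

Eve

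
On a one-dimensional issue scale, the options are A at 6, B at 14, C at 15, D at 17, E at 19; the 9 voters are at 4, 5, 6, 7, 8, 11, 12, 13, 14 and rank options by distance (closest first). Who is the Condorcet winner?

With single-peaked preferences on a line, the Condorcet winner is the candidate closest to the median voter.
The median voter (position 8) is closest to A at 6.
Check: A vs B — voters closer to A: 5 of 9.

A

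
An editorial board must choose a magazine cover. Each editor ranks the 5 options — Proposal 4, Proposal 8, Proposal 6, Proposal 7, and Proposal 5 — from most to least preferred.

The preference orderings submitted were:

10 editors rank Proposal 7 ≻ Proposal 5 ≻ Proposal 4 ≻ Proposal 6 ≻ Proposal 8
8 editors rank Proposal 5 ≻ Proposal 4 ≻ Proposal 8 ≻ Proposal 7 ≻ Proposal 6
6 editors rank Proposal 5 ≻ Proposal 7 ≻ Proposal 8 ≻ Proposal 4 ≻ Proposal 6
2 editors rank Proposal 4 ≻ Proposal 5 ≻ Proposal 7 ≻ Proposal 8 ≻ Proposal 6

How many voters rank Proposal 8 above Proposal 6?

16

Ballots ranking Proposal 8 above Proposal 6: 8+6+2 = 16.
Ballots ranking Proposal 6 above Proposal 8: 10.
So 16 of 26 voters prefer Proposal 8 to Proposal 6.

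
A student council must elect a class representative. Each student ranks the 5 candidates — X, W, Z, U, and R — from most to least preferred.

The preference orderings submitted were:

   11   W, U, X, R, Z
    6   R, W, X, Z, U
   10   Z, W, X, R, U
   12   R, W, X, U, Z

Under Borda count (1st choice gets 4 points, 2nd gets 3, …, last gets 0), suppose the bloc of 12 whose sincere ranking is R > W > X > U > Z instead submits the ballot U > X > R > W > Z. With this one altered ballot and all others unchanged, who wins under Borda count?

Borda totals with the altered ballot: X 90, W 104, Z 46, U 81, R 69.
The winner is unchanged: still W.

W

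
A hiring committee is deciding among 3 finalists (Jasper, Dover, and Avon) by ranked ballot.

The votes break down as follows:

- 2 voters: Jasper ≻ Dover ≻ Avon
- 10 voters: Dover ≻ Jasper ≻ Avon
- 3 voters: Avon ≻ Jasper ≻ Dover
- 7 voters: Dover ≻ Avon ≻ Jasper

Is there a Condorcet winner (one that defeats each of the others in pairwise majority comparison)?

Head-to-head results (22 voters total):
Jasper vs Dover: Dover wins 17–5.
Jasper vs Avon: Jasper wins 12–10.
Dover vs Avon: Dover wins 19–3.
Dover beats each rival — Jasper (17–5), Avon (19–3) — so Dover is the Condorcet winner.

Yes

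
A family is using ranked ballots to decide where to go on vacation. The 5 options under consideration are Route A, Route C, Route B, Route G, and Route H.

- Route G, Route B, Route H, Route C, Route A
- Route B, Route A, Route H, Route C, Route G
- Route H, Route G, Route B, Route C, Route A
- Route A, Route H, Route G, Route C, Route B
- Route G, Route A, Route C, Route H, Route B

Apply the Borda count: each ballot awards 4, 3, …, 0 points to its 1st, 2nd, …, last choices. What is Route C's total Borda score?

6

Borda scores:
  Route A: 0 + 3 + 0 + 4 + 3 = 10
  Route C: 1 + 1 + 1 + 1 + 2 = 6
  Route B: 3 + 4 + 2 + 0 + 0 = 9
  Route G: 4 + 0 + 3 + 2 + 4 = 13
  Route H: 2 + 2 + 4 + 3 + 1 = 12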